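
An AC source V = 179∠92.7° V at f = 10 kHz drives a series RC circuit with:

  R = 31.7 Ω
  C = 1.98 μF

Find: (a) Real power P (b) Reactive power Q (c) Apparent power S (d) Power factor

Step 1 — Angular frequency: ω = 2π·f = 2π·1e+04 = 6.283e+04 rad/s.
Step 2 — Component impedances:
  R: Z = R = 31.7 Ω
  C: Z = 1/(jωC) = -j/(ω·C) = 0 - j8.038 Ω
Step 3 — Series combination: Z_total = R + C = 31.7 - j8.038 Ω = 32.7∠-14.2° Ω.
Step 4 — Source phasor: V = 179∠92.7° V = -8.432 + j178.8 V.
Step 5 — Current: I = V / Z = -1.594 + j5.236 A = 5.473∠106.9° A.
Step 6 — Complex power: S = V·I* = 949.7 - j240.8 VA.
Step 7 — Real power: P = Re(S) = 949.7 W.
Step 8 — Reactive power: Q = Im(S) = -240.8 VAR.
Step 9 — Apparent power: |S| = 979.8 VA.
Step 10 — Power factor: PF = P/|S| = 0.9693 (leading).

(a) P = 949.7 W  (b) Q = -240.8 VAR  (c) S = 979.8 VA  (d) PF = 0.9693 (leading)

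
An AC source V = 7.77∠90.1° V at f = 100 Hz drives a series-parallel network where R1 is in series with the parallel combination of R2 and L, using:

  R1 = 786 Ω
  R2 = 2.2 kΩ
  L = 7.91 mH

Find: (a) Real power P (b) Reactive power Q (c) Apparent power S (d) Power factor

Step 1 — Angular frequency: ω = 2π·f = 2π·100 = 628.3 rad/s.
Step 2 — Component impedances:
  R1: Z = R = 786 Ω
  R2: Z = R = 2200 Ω
  L: Z = jωL = j·628.3·0.00791 = 0 + j4.97 Ω
Step 3 — Parallel branch: R2 || L = 1/(1/R2 + 1/L) = 0.01123 + j4.97 Ω.
Step 4 — Series with R1: Z_total = R1 + (R2 || L) = 786 + j4.97 Ω = 786∠0.4° Ω.
Step 5 — Source phasor: V = 7.77∠90.1° V = -0.01356 + j7.77 V.
Step 6 — Current: I = V / Z = 4.525e-05 + j0.009885 A = 0.009885∠89.7° A.
Step 7 — Complex power: S = V·I* = 0.07681 + j0.0004856 VA.
Step 8 — Real power: P = Re(S) = 0.07681 W.
Step 9 — Reactive power: Q = Im(S) = 0.0004856 VAR.
Step 10 — Apparent power: |S| = 0.07681 VA.
Step 11 — Power factor: PF = P/|S| = 1 (lagging).

(a) P = 0.07681 W  (b) Q = 0.0004856 VAR  (c) S = 0.07681 VA  (d) PF = 1 (lagging)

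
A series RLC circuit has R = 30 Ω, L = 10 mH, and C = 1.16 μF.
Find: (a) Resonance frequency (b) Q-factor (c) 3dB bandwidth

Step 1 — Resonance condition Im(Z)=0 gives ω₀ = 1/√(LC).
Step 2 — ω₀ = 1/√(0.01·1.16e-06) = 9285 rad/s.
Step 3 — f₀ = ω₀/(2π) = 1478 Hz.
Step 4 — Series Q: Q = ω₀L/R = 9285·0.01/30 = 3.095.
Step 5 — 3dB bandwidth: Δω = ω₀/Q = 3000 rad/s; BW = Δω/(2π) = 477.5 Hz.

(a) f₀ = 1478 Hz  (b) Q = 3.095  (c) BW = 477.5 Hz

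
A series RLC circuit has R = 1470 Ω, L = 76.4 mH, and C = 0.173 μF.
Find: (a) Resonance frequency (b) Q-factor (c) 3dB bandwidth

Step 1 — Resonance condition Im(Z)=0 gives ω₀ = 1/√(LC).
Step 2 — ω₀ = 1/√(0.0764·1.73e-07) = 8698 rad/s.
Step 3 — f₀ = ω₀/(2π) = 1384 Hz.
Step 4 — Series Q: Q = ω₀L/R = 8698·0.0764/1470 = 0.4521.
Step 5 — 3dB bandwidth: Δω = ω₀/Q = 1.924e+04 rad/s; BW = Δω/(2π) = 3062 Hz.

(a) f₀ = 1384 Hz  (b) Q = 0.4521  (c) BW = 3062 Hz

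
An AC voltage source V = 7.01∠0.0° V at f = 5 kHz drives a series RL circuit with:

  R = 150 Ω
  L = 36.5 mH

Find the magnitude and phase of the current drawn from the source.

Step 1 — Angular frequency: ω = 2π·f = 2π·5000 = 3.142e+04 rad/s.
Step 2 — Component impedances:
  R: Z = R = 150 Ω
  L: Z = jωL = j·3.142e+04·0.0365 = 0 + j1147 Ω
Step 3 — Series combination: Z_total = R + L = 150 + j1147 Ω = 1156∠82.5° Ω.
Step 4 — Source phasor: V = 7.01∠0.0° V = 7.01 V.
Step 5 — Ohm's law: I = V / Z_total = (7.01) / (150 + j1147) = 0.0007862 - j0.00601 A.
Step 6 — Convert to polar: |I| = 0.006062 A, ∠I = -82.5°.

I = 0.006062∠-82.5° A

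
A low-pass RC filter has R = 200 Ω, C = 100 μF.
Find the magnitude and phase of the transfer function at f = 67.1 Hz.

Step 1 — Angular frequency: ω = 2π·67.1 = 421.6 rad/s.
Step 2 — Transfer function: H(jω) = 1/(1 + jωRC).
Step 3 — Denominator: 1 + jωRC = 1 + j·421.6·200·0.0001 = 1 + j8.432.
Step 4 — H = 0.01387 - j0.117.
Step 5 — Magnitude: |H| = 0.1178 (-18.6 dB); phase: φ = -83.2°.

|H| = 0.1178 (-18.6 dB), φ = -83.2°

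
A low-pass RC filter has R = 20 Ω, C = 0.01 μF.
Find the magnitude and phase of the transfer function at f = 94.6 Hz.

Step 1 — Angular frequency: ω = 2π·94.6 = 594.4 rad/s.
Step 2 — Transfer function: H(jω) = 1/(1 + jωRC).
Step 3 — Denominator: 1 + jωRC = 1 + j·594.4·20·1e-08 = 1 + j0.0001189.
Step 4 — H = 1 - j0.0001189.
Step 5 — Magnitude: |H| = 1 (-0.0 dB); phase: φ = -0.0°.

|H| = 1 (-0.0 dB), φ = -0.0°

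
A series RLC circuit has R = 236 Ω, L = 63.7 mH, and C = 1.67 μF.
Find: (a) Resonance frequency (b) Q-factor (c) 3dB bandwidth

Step 1 — Resonance condition Im(Z)=0 gives ω₀ = 1/√(LC).
Step 2 — ω₀ = 1/√(0.0637·1.67e-06) = 3066 rad/s.
Step 3 — f₀ = ω₀/(2π) = 488 Hz.
Step 4 — Series Q: Q = ω₀L/R = 3066·0.0637/236 = 0.8276.
Step 5 — 3dB bandwidth: Δω = ω₀/Q = 3705 rad/s; BW = Δω/(2π) = 589.6 Hz.

(a) f₀ = 488 Hz  (b) Q = 0.8276  (c) BW = 589.6 Hz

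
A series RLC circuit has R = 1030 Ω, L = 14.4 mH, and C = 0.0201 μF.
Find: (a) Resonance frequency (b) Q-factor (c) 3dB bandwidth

Step 1 — Resonance condition Im(Z)=0 gives ω₀ = 1/√(LC).
Step 2 — ω₀ = 1/√(0.0144·2.01e-08) = 5.878e+04 rad/s.
Step 3 — f₀ = ω₀/(2π) = 9355 Hz.
Step 4 — Series Q: Q = ω₀L/R = 5.878e+04·0.0144/1030 = 0.8218.
Step 5 — 3dB bandwidth: Δω = ω₀/Q = 7.153e+04 rad/s; BW = Δω/(2π) = 1.138e+04 Hz.

(a) f₀ = 9355 Hz  (b) Q = 0.8218  (c) BW = 1.138e+04 Hz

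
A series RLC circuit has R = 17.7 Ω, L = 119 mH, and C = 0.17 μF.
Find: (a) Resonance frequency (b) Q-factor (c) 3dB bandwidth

Step 1 — Resonance condition Im(Z)=0 gives ω₀ = 1/√(LC).
Step 2 — ω₀ = 1/√(0.119·1.7e-07) = 7031 rad/s.
Step 3 — f₀ = ω₀/(2π) = 1119 Hz.
Step 4 — Series Q: Q = ω₀L/R = 7031·0.119/17.7 = 47.27.
Step 5 — 3dB bandwidth: Δω = ω₀/Q = 148.7 rad/s; BW = Δω/(2π) = 23.67 Hz.

(a) f₀ = 1119 Hz  (b) Q = 47.27  (c) BW = 23.67 Hz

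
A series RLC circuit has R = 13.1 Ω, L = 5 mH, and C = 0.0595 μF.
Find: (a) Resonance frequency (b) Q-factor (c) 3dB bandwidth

Step 1 — Resonance: ω₀ = 1/√(LC) = 1/√(0.005·5.95e-08) = 5.798e+04 rad/s.
Step 2 — f₀ = ω₀/(2π) = 9227 Hz.
Step 3 — Series Q: Q = ω₀L/R = 5.798e+04·0.005/13.1 = 22.13.
Step 4 — Bandwidth: Δω = ω₀/Q = 2620 rad/s; BW = Δω/(2π) = 417 Hz.

(a) f₀ = 9227 Hz  (b) Q = 22.13  (c) BW = 417 Hz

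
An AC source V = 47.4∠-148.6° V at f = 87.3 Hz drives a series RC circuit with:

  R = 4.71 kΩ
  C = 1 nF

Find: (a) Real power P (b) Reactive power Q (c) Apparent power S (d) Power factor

Step 1 — Angular frequency: ω = 2π·f = 2π·87.3 = 548.5 rad/s.
Step 2 — Component impedances:
  R: Z = R = 4710 Ω
  C: Z = 1/(jωC) = -j/(ω·C) = 0 - j1.823e+06 Ω
Step 3 — Series combination: Z_total = R + C = 4710 - j1.823e+06 Ω = 1.823e+06∠-89.9° Ω.
Step 4 — Source phasor: V = 47.4∠-148.6° V = -40.46 - j24.7 V.
Step 5 — Current: I = V / Z = 1.349e-05 - j2.223e-05 A = 2.6e-05∠-58.7° A.
Step 6 — Complex power: S = V·I* = 3.184e-06 - j0.001232 VA.
Step 7 — Real power: P = Re(S) = 3.184e-06 W.
Step 8 — Reactive power: Q = Im(S) = -0.001232 VAR.
Step 9 — Apparent power: |S| = 0.001232 VA.
Step 10 — Power factor: PF = P/|S| = 0.002584 (leading).

(a) P = 3.184e-06 W  (b) Q = -0.001232 VAR  (c) S = 0.001232 VA  (d) PF = 0.002584 (leading)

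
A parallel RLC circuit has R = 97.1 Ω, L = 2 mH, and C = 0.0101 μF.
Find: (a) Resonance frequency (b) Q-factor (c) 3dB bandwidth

Step 1 — Resonance: ω₀ = 1/√(LC) = 1/√(0.002·1.01e-08) = 2.225e+05 rad/s.
Step 2 — f₀ = ω₀/(2π) = 3.541e+04 Hz.
Step 3 — Parallel Q: Q = R/(ω₀L) = 97.1/(2.225e+05·0.002) = 0.2182.
Step 4 — Bandwidth: Δω = ω₀/Q = 1.02e+06 rad/s; BW = Δω/(2π) = 1.623e+05 Hz.

(a) f₀ = 3.541e+04 Hz  (b) Q = 0.2182  (c) BW = 1.623e+05 Hz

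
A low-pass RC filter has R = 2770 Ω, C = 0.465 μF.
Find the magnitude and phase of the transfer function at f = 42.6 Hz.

Step 1 — Angular frequency: ω = 2π·42.6 = 267.7 rad/s.
Step 2 — Transfer function: H(jω) = 1/(1 + jωRC).
Step 3 — Denominator: 1 + jωRC = 1 + j·267.7·2770·4.65e-07 = 1 + j0.3448.
Step 4 — H = 0.8938 - j0.3081.
Step 5 — Magnitude: |H| = 0.9454 (-0.5 dB); phase: φ = -19.0°.

|H| = 0.9454 (-0.5 dB), φ = -19.0°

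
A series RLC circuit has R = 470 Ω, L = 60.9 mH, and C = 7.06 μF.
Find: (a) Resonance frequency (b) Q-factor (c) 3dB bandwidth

Step 1 — Resonance: ω₀ = 1/√(LC) = 1/√(0.0609·7.06e-06) = 1525 rad/s.
Step 2 — f₀ = ω₀/(2π) = 242.7 Hz.
Step 3 — Series Q: Q = ω₀L/R = 1525·0.0609/470 = 0.1976.
Step 4 — Bandwidth: Δω = ω₀/Q = 7718 rad/s; BW = Δω/(2π) = 1228 Hz.

(a) f₀ = 242.7 Hz  (b) Q = 0.1976  (c) BW = 1228 Hz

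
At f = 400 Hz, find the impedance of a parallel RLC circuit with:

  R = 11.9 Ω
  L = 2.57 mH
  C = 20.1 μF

Step 1 — Angular frequency: ω = 2π·f = 2π·400 = 2513 rad/s.
Step 2 — Component impedances:
  R: Z = R = 11.9 Ω
  L: Z = jωL = j·2513·0.00257 = 0 + j6.459 Ω
  C: Z = 1/(jωC) = -j/(ω·C) = 0 - j19.8 Ω
Step 3 — Parallel combination: 1/Z_total = 1/R + 1/L + 1/C; Z_total = 4.684 + j5.814 Ω = 7.466∠51.1° Ω.

Z = 4.684 + j5.814 Ω = 7.466∠51.1° Ω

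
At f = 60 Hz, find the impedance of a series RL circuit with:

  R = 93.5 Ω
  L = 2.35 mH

Step 1 — Angular frequency: ω = 2π·f = 2π·60 = 377 rad/s.
Step 2 — Component impedances:
  R: Z = R = 93.5 Ω
  L: Z = jωL = j·377·0.00235 = 0 + j0.8859 Ω
Step 3 — Series combination: Z_total = R + L = 93.5 + j0.8859 Ω = 93.5∠0.5° Ω.

Z = 93.5 + j0.8859 Ω = 93.5∠0.5° Ω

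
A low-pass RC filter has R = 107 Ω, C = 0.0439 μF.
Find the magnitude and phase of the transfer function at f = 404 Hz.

Step 1 — Angular frequency: ω = 2π·404 = 2538 rad/s.
Step 2 — Transfer function: H(jω) = 1/(1 + jωRC).
Step 3 — Denominator: 1 + jωRC = 1 + j·2538·107·4.39e-08 = 1 + j0.01192.
Step 4 — H = 0.9999 - j0.01192.
Step 5 — Magnitude: |H| = 0.9999 (-0.0 dB); phase: φ = -0.7°.

|H| = 0.9999 (-0.0 dB), φ = -0.7°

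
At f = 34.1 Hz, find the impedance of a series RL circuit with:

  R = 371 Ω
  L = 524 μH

Step 1 — Angular frequency: ω = 2π·f = 2π·34.1 = 214.3 rad/s.
Step 2 — Component impedances:
  R: Z = R = 371 Ω
  L: Z = jωL = j·214.3·0.000524 = 0 + j0.1123 Ω
Step 3 — Series combination: Z_total = R + L = 371 + j0.1123 Ω = 371∠0.0° Ω.

Z = 371 + j0.1123 Ω = 371∠0.0° Ω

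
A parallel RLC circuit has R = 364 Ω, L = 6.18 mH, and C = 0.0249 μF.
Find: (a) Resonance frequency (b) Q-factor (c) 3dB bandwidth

Step 1 — Resonance: ω₀ = 1/√(LC) = 1/√(0.00618·2.49e-08) = 8.061e+04 rad/s.
Step 2 — f₀ = ω₀/(2π) = 1.283e+04 Hz.
Step 3 — Parallel Q: Q = R/(ω₀L) = 364/(8.061e+04·0.00618) = 0.7306.
Step 4 — Bandwidth: Δω = ω₀/Q = 1.103e+05 rad/s; BW = Δω/(2π) = 1.756e+04 Hz.

(a) f₀ = 1.283e+04 Hz  (b) Q = 0.7306  (c) BW = 1.756e+04 Hz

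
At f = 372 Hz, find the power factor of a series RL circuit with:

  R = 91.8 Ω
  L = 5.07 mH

Step 1 — Angular frequency: ω = 2π·f = 2π·372 = 2337 rad/s.
Step 2 — Component impedances:
  R: Z = R = 91.8 Ω
  L: Z = jωL = j·2337·0.00507 = 0 + j11.85 Ω
Step 3 — Series combination: Z_total = R + L = 91.8 + j11.85 Ω = 92.56∠7.4° Ω.
Step 4 — Power factor: PF = cos(φ) = Re(Z)/|Z| = 91.8/92.56 = 0.9918.
Step 5 — Type: Im(Z) = 11.85 ⇒ lagging (phase φ = 7.4°).

PF = 0.9918 (lagging, φ = 7.4°)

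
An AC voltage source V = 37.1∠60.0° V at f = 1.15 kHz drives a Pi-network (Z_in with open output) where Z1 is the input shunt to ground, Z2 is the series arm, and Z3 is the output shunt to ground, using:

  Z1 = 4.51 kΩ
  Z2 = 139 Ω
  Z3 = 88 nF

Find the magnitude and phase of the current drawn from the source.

Step 1 — Angular frequency: ω = 2π·f = 2π·1150 = 7226 rad/s.
Step 2 — Component impedances:
  Z1: Z = R = 4510 Ω
  Z2: Z = R = 139 Ω
  Z3: Z = 1/(jωC) = -j/(ω·C) = 0 - j1573 Ω
Step 3 — With open output, the series arm Z2 and the output shunt Z3 appear in series to ground: Z2 + Z3 = 139 - j1573 Ω.
Step 4 — Parallel with input shunt Z1: Z_in = Z1 || (Z2 + Z3) = 584.1 - j1328 Ω = 1451∠-66.3° Ω.
Step 5 — Source phasor: V = 37.1∠60.0° V = 18.55 + j32.13 V.
Step 6 — Ohm's law: I = V / Z_total = (18.55 + j32.13) / (584.1 - j1328) = -0.01512 + j0.02062 A.
Step 7 — Convert to polar: |I| = 0.02557 A, ∠I = 126.3°.

I = 0.02557∠126.3° A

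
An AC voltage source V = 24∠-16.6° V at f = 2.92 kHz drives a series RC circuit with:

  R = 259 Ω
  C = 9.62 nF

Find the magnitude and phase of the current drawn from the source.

Step 1 — Angular frequency: ω = 2π·f = 2π·2920 = 1.835e+04 rad/s.
Step 2 — Component impedances:
  R: Z = R = 259 Ω
  C: Z = 1/(jωC) = -j/(ω·C) = 0 - j5666 Ω
Step 3 — Series combination: Z_total = R + C = 259 - j5666 Ω = 5672∠-87.4° Ω.
Step 4 — Source phasor: V = 24∠-16.6° V = 23 - j6.857 V.
Step 5 — Ohm's law: I = V / Z_total = (23 - j6.857) / (259 - j5666) = 0.001393 + j0.003996 A.
Step 6 — Convert to polar: |I| = 0.004232 A, ∠I = 70.8°.

I = 0.004232∠70.8° A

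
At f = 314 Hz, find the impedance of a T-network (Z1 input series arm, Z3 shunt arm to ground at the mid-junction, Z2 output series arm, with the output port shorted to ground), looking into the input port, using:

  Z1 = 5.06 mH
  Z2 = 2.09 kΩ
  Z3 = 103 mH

Step 1 — Angular frequency: ω = 2π·f = 2π·314 = 1973 rad/s.
Step 2 — Component impedances:
  Z1: Z = jωL = j·1973·0.00506 = 0 + j9.983 Ω
  Z2: Z = R = 2090 Ω
  Z3: Z = jωL = j·1973·0.103 = 0 + j203.2 Ω
Step 3 — With the output port shorted to ground, the output series arm Z2 runs from the junction to ground; the shunt arm Z3 also runs from the junction to ground. They appear in parallel: Z3 || Z2 = 19.57 + j201.3 Ω.
Step 4 — Series with input arm Z1: Z_in = Z1 + (Z3 || Z2) = 19.57 + j211.3 Ω = 212.2∠84.7° Ω.

Z = 19.57 + j211.3 Ω = 212.2∠84.7° Ω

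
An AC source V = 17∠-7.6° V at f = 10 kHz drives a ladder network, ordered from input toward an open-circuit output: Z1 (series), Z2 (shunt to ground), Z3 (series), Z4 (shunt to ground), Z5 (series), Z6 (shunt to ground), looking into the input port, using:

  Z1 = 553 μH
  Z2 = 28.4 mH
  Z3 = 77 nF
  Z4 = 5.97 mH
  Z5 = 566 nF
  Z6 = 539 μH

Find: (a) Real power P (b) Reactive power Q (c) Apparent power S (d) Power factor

Step 1 — Angular frequency: ω = 2π·f = 2π·1e+04 = 6.283e+04 rad/s.
Step 2 — Component impedances:
  Z1: Z = jωL = j·6.283e+04·0.000553 = 0 + j34.75 Ω
  Z2: Z = jωL = j·6.283e+04·0.0284 = 0 + j1784 Ω
  Z3: Z = 1/(jωC) = -j/(ω·C) = 0 - j206.7 Ω
  Z4: Z = jωL = j·6.283e+04·0.00597 = 0 + j375.1 Ω
  Z5: Z = 1/(jωC) = -j/(ω·C) = 0 - j28.12 Ω
  Z6: Z = jωL = j·6.283e+04·0.000539 = 0 + j33.87 Ω
Step 3 — Ladder network (open output): work backward from the far end, alternating series and parallel combinations. Z_in = 0 - j191.8 Ω = 191.8∠-90.0° Ω.
Step 4 — Source phasor: V = 17∠-7.6° V = 16.85 - j2.248 V.
Step 5 — Current: I = V / Z = 0.01172 + j0.08785 A = 0.08863∠82.4° A.
Step 6 — Complex power: S = V·I* = 0 - j1.507 VA.
Step 7 — Real power: P = Re(S) = 0 W.
Step 8 — Reactive power: Q = Im(S) = -1.507 VAR.
Step 9 — Apparent power: |S| = 1.507 VA.
Step 10 — Power factor: PF = P/|S| = 0 (leading).

(a) P = 0 W  (b) Q = -1.507 VAR  (c) S = 1.507 VA  (d) PF = 0 (leading)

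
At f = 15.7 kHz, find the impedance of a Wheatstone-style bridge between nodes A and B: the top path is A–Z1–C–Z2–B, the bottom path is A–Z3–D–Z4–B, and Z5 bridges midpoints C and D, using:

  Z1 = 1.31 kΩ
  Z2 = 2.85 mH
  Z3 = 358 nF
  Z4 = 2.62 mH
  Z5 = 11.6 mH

Step 1 — Angular frequency: ω = 2π·f = 2π·1.57e+04 = 9.865e+04 rad/s.
Step 2 — Component impedances:
  Z1: Z = R = 1310 Ω
  Z2: Z = jωL = j·9.865e+04·0.00285 = 0 + j281.1 Ω
  Z3: Z = 1/(jωC) = -j/(ω·C) = 0 - j28.32 Ω
  Z4: Z = jωL = j·9.865e+04·0.00262 = 0 + j258.5 Ω
  Z5: Z = jωL = j·9.865e+04·0.0116 = 0 + j1144 Ω
Step 3 — Bridge requires nodal analysis (the Z5 bridge couples midpoints C and D, so the two paths cannot be reduced to a simple series/parallel combination). Setting node B to ground and injecting 1 A at node A, the 3-node admittance system at A, C, D solves to V_A = Z_AB = 15.53 + j186.5 Ω = 187.1∠85.2° Ω.

Z = 15.53 + j186.5 Ω = 187.1∠85.2° Ω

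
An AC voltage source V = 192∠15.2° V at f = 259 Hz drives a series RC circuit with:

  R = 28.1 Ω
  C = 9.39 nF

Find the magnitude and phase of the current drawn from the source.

Step 1 — Angular frequency: ω = 2π·f = 2π·259 = 1627 rad/s.
Step 2 — Component impedances:
  R: Z = R = 28.1 Ω
  C: Z = 1/(jωC) = -j/(ω·C) = 0 - j6.544e+04 Ω
Step 3 — Series combination: Z_total = R + C = 28.1 - j6.544e+04 Ω = 6.544e+04∠-90.0° Ω.
Step 4 — Source phasor: V = 192∠15.2° V = 185.3 + j50.34 V.
Step 5 — Ohm's law: I = V / Z_total = (185.3 + j50.34) / (28.1 - j6.544e+04) = -0.000768 + j0.002832 A.
Step 6 — Convert to polar: |I| = 0.002934 A, ∠I = 105.2°.

I = 0.002934∠105.2° A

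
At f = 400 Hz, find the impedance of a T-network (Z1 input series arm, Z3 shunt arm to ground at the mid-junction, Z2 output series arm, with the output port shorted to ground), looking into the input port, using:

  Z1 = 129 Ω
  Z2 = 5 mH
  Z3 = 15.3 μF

Step 1 — Angular frequency: ω = 2π·f = 2π·400 = 2513 rad/s.
Step 2 — Component impedances:
  Z1: Z = R = 129 Ω
  Z2: Z = jωL = j·2513·0.005 = 0 + j12.57 Ω
  Z3: Z = 1/(jωC) = -j/(ω·C) = 0 - j26.01 Ω
Step 3 — With the output port shorted to ground, the output series arm Z2 runs from the junction to ground; the shunt arm Z3 also runs from the junction to ground. They appear in parallel: Z3 || Z2 = 0 + j24.32 Ω.
Step 4 — Series with input arm Z1: Z_in = Z1 + (Z3 || Z2) = 129 + j24.32 Ω = 131.3∠10.7° Ω.

Z = 129 + j24.32 Ω = 131.3∠10.7° Ω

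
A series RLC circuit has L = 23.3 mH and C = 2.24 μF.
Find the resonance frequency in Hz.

Step 1 — Resonance condition Im(Z)=0 gives ω₀ = 1/√(LC).
Step 2 — ω₀ = 1/√(0.0233·2.24e-06) = 4377 rad/s.
Step 3 — f₀ = ω₀/(2π) = 696.7 Hz.

f₀ = 696.7 Hz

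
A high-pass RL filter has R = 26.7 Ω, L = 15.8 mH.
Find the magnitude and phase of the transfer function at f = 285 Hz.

Step 1 — Angular frequency: ω = 2π·285 = 1791 rad/s.
Step 2 — Transfer function: H(jω) = jωL/(R + jωL).
Step 3 — Numerator jωL = j·28.29; denominator R + jωL = 26.7 + j28.29.
Step 4 — H = 0.5289 + j0.4992.
Step 5 — Magnitude: |H| = 0.7273 (-2.8 dB); phase: φ = 43.3°.

|H| = 0.7273 (-2.8 dB), φ = 43.3°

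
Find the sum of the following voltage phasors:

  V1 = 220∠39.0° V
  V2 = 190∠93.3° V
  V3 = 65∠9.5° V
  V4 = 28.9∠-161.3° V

Step 1 — Convert each phasor to rectangular form:
  V1 = 220·(cos(39.0°) + j·sin(39.0°)) = 171 + j138.5 V
  V2 = 190·(cos(93.3°) + j·sin(93.3°)) = -10.94 + j189.7 V
  V3 = 65·(cos(9.5°) + j·sin(9.5°)) = 64.11 + j10.73 V
  V4 = 28.9·(cos(-161.3°) + j·sin(-161.3°)) = -27.37 - j9.266 V
Step 2 — Sum components: V_total = 196.8 + j329.6 V.
Step 3 — Convert to polar: |V_total| = 383.9 V, ∠V_total = 59.2°.

V_total = 383.9∠59.2° V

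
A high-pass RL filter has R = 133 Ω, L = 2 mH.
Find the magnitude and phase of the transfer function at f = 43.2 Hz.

Step 1 — Angular frequency: ω = 2π·43.2 = 271.4 rad/s.
Step 2 — Transfer function: H(jω) = jωL/(R + jωL).
Step 3 — Numerator jωL = j·0.5429; denominator R + jωL = 133 + j0.5429.
Step 4 — H = 1.666e-05 + j0.004082.
Step 5 — Magnitude: |H| = 0.004082 (-47.8 dB); phase: φ = 89.8°.

|H| = 0.004082 (-47.8 dB), φ = 89.8°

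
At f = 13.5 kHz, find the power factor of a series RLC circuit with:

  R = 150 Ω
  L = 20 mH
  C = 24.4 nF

Step 1 — Angular frequency: ω = 2π·f = 2π·1.35e+04 = 8.482e+04 rad/s.
Step 2 — Component impedances:
  R: Z = R = 150 Ω
  L: Z = jωL = j·8.482e+04·0.02 = 0 + j1696 Ω
  C: Z = 1/(jωC) = -j/(ω·C) = 0 - j483.2 Ω
Step 3 — Series combination: Z_total = R + L + C = 150 + j1213 Ω = 1223∠83.0° Ω.
Step 4 — Power factor: PF = cos(φ) = Re(Z)/|Z| = 150/1222.5 = 0.1227.
Step 5 — Type: Im(Z) = 1213 ⇒ lagging (phase φ = 83.0°).

PF = 0.1227 (lagging, φ = 83.0°)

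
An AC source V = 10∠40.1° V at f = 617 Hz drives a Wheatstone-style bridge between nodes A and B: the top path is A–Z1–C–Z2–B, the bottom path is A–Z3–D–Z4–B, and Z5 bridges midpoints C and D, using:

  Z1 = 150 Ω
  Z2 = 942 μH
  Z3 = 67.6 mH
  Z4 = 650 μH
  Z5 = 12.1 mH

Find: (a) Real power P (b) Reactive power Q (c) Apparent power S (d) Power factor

Step 1 — Angular frequency: ω = 2π·f = 2π·617 = 3877 rad/s.
Step 2 — Component impedances:
  Z1: Z = R = 150 Ω
  Z2: Z = jωL = j·3877·0.000942 = 0 + j3.652 Ω
  Z3: Z = jωL = j·3877·0.0676 = 0 + j262.1 Ω
  Z4: Z = jωL = j·3877·0.00065 = 0 + j2.52 Ω
  Z5: Z = jωL = j·3877·0.0121 = 0 + j46.91 Ω
Step 3 — Bridge requires nodal analysis (the Z5 bridge couples midpoints C and D, so the two paths cannot be reduced to a simple series/parallel combination). Setting node B to ground and injecting 1 A at node A, the 3-node admittance system at A, C, D solves to V_A = Z_AB = 111.4 + j65.82 Ω = 129.4∠30.6° Ω.
Step 4 — Source phasor: V = 10∠40.1° V = 7.649 + j6.441 V.
Step 5 — Current: I = V / Z = 0.07623 + j0.01279 A = 0.07729∠9.5° A.
Step 6 — Complex power: S = V·I* = 0.6655 + j0.3932 VA.
Step 7 — Real power: P = Re(S) = 0.6655 W.
Step 8 — Reactive power: Q = Im(S) = 0.3932 VAR.
Step 9 — Apparent power: |S| = 0.7729 VA.
Step 10 — Power factor: PF = P/|S| = 0.8609 (lagging).

(a) P = 0.6655 W  (b) Q = 0.3932 VAR  (c) S = 0.7729 VA  (d) PF = 0.8609 (lagging)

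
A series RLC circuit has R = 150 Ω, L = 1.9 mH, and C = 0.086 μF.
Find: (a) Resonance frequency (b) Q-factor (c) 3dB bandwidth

Step 1 — Resonance: ω₀ = 1/√(LC) = 1/√(0.0019·8.6e-08) = 7.823e+04 rad/s.
Step 2 — f₀ = ω₀/(2π) = 1.245e+04 Hz.
Step 3 — Series Q: Q = ω₀L/R = 7.823e+04·0.0019/150 = 0.9909.
Step 4 — Bandwidth: Δω = ω₀/Q = 7.895e+04 rad/s; BW = Δω/(2π) = 1.256e+04 Hz.

(a) f₀ = 1.245e+04 Hz  (b) Q = 0.9909  (c) BW = 1.256e+04 Hz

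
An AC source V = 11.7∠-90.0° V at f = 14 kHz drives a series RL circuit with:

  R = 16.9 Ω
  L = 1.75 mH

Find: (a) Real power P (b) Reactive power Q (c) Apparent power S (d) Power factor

Step 1 — Angular frequency: ω = 2π·f = 2π·1.4e+04 = 8.796e+04 rad/s.
Step 2 — Component impedances:
  R: Z = R = 16.9 Ω
  L: Z = jωL = j·8.796e+04·0.00175 = 0 + j153.9 Ω
Step 3 — Series combination: Z_total = R + L = 16.9 + j153.9 Ω = 154.9∠83.7° Ω.
Step 4 — Source phasor: V = 11.7∠-90.0° V = 0 - j11.7 V.
Step 5 — Current: I = V / Z = -0.0751 - j0.008245 A = 0.07555∠-173.7° A.
Step 6 — Complex power: S = V·I* = 0.09646 + j0.8787 VA.
Step 7 — Real power: P = Re(S) = 0.09646 W.
Step 8 — Reactive power: Q = Im(S) = 0.8787 VAR.
Step 9 — Apparent power: |S| = 0.8839 VA.
Step 10 — Power factor: PF = P/|S| = 0.1091 (lagging).

(a) P = 0.09646 W  (b) Q = 0.8787 VAR  (c) S = 0.8839 VA  (d) PF = 0.1091 (lagging)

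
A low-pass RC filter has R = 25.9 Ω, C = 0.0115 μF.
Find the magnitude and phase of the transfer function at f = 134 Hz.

Step 1 — Angular frequency: ω = 2π·134 = 841.9 rad/s.
Step 2 — Transfer function: H(jω) = 1/(1 + jωRC).
Step 3 — Denominator: 1 + jωRC = 1 + j·841.9·25.9·1.15e-08 = 1 + j0.0002508.
Step 4 — H = 1 - j0.0002508.
Step 5 — Magnitude: |H| = 1 (-0.0 dB); phase: φ = -0.0°.

|H| = 1 (-0.0 dB), φ = -0.0°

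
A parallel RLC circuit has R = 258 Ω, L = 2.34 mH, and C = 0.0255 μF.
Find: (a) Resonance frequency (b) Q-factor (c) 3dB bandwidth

Step 1 — Resonance: ω₀ = 1/√(LC) = 1/√(0.00234·2.55e-08) = 1.295e+05 rad/s.
Step 2 — f₀ = ω₀/(2π) = 2.06e+04 Hz.
Step 3 — Parallel Q: Q = R/(ω₀L) = 258/(1.295e+05·0.00234) = 0.8517.
Step 4 — Bandwidth: Δω = ω₀/Q = 1.52e+05 rad/s; BW = Δω/(2π) = 2.419e+04 Hz.

(a) f₀ = 2.06e+04 Hz  (b) Q = 0.8517  (c) BW = 2.419e+04 Hz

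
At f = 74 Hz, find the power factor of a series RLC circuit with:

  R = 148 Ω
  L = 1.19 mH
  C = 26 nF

Step 1 — Angular frequency: ω = 2π·f = 2π·74 = 465 rad/s.
Step 2 — Component impedances:
  R: Z = R = 148 Ω
  L: Z = jωL = j·465·0.00119 = 0 + j0.5533 Ω
  C: Z = 1/(jωC) = -j/(ω·C) = 0 - j8.272e+04 Ω
Step 3 — Series combination: Z_total = R + L + C = 148 - j8.272e+04 Ω = 8.272e+04∠-89.9° Ω.
Step 4 — Power factor: PF = cos(φ) = Re(Z)/|Z| = 148/8.272e+04 = 0.001789.
Step 5 — Type: Im(Z) = -8.272e+04 ⇒ leading (phase φ = -89.9°).

PF = 0.001789 (leading, φ = -89.9°)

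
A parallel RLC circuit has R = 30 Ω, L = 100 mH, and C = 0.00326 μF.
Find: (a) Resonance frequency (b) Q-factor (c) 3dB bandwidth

Step 1 — Resonance: ω₀ = 1/√(LC) = 1/√(0.1·3.26e-09) = 5.538e+04 rad/s.
Step 2 — f₀ = ω₀/(2π) = 8815 Hz.
Step 3 — Parallel Q: Q = R/(ω₀L) = 30/(5.538e+04·0.1) = 0.005417.
Step 4 — Bandwidth: Δω = ω₀/Q = 1.022e+07 rad/s; BW = Δω/(2π) = 1.627e+06 Hz.

(a) f₀ = 8815 Hz  (b) Q = 0.005417  (c) BW = 1.627e+06 Hz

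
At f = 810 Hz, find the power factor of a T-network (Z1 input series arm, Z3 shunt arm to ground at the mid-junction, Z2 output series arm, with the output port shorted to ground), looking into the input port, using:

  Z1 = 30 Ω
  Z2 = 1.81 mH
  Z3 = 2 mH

Step 1 — Angular frequency: ω = 2π·f = 2π·810 = 5089 rad/s.
Step 2 — Component impedances:
  Z1: Z = R = 30 Ω
  Z2: Z = jωL = j·5089·0.00181 = 0 + j9.212 Ω
  Z3: Z = jωL = j·5089·0.002 = 0 + j10.18 Ω
Step 3 — With the output port shorted to ground, the output series arm Z2 runs from the junction to ground; the shunt arm Z3 also runs from the junction to ground. They appear in parallel: Z3 || Z2 = 0 + j4.836 Ω.
Step 4 — Series with input arm Z1: Z_in = Z1 + (Z3 || Z2) = 30 + j4.836 Ω = 30.39∠9.2° Ω.
Step 5 — Power factor: PF = cos(φ) = Re(Z)/|Z| = 30/30.387 = 0.9873.
Step 6 — Type: Im(Z) = 4.836 ⇒ lagging (phase φ = 9.2°).

PF = 0.9873 (lagging, φ = 9.2°)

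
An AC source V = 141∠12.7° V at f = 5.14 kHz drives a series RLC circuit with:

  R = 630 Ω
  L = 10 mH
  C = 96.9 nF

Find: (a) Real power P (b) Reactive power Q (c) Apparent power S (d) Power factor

Step 1 — Angular frequency: ω = 2π·f = 2π·5140 = 3.23e+04 rad/s.
Step 2 — Component impedances:
  R: Z = R = 630 Ω
  L: Z = jωL = j·3.23e+04·0.01 = 0 + j323 Ω
  C: Z = 1/(jωC) = -j/(ω·C) = 0 - j319.5 Ω
Step 3 — Series combination: Z_total = R + L + C = 630 + j3.41 Ω = 630∠0.3° Ω.
Step 4 — Source phasor: V = 141∠12.7° V = 137.6 + j31 V.
Step 5 — Current: I = V / Z = 0.2186 + j0.04802 A = 0.2238∠12.4° A.
Step 6 — Complex power: S = V·I* = 31.56 + j0.1708 VA.
Step 7 — Real power: P = Re(S) = 31.56 W.
Step 8 — Reactive power: Q = Im(S) = 0.1708 VAR.
Step 9 — Apparent power: |S| = 31.56 VA.
Step 10 — Power factor: PF = P/|S| = 1 (lagging).

(a) P = 31.56 W  (b) Q = 0.1708 VAR  (c) S = 31.56 VA  (d) PF = 1 (lagging)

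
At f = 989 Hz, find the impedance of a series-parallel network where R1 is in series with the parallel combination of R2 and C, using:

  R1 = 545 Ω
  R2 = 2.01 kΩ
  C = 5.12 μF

Step 1 — Angular frequency: ω = 2π·f = 2π·989 = 6214 rad/s.
Step 2 — Component impedances:
  R1: Z = R = 545 Ω
  R2: Z = R = 2010 Ω
  C: Z = 1/(jωC) = -j/(ω·C) = 0 - j31.43 Ω
Step 3 — Parallel branch: R2 || C = 1/(1/R2 + 1/C) = 0.4914 - j31.42 Ω.
Step 4 — Series with R1: Z_total = R1 + (R2 || C) = 545.5 - j31.42 Ω = 546.4∠-3.3° Ω.

Z = 545.5 - j31.42 Ω = 546.4∠-3.3° Ω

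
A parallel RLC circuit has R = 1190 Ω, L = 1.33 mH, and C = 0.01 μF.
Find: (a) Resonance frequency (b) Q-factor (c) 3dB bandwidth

Step 1 — Resonance: ω₀ = 1/√(LC) = 1/√(0.00133·1e-08) = 2.742e+05 rad/s.
Step 2 — f₀ = ω₀/(2π) = 4.364e+04 Hz.
Step 3 — Parallel Q: Q = R/(ω₀L) = 1190/(2.742e+05·0.00133) = 3.263.
Step 4 — Bandwidth: Δω = ω₀/Q = 8.403e+04 rad/s; BW = Δω/(2π) = 1.337e+04 Hz.

(a) f₀ = 4.364e+04 Hz  (b) Q = 3.263  (c) BW = 1.337e+04 Hz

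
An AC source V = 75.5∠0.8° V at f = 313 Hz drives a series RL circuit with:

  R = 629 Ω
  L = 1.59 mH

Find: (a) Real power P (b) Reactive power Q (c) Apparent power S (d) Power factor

Step 1 — Angular frequency: ω = 2π·f = 2π·313 = 1967 rad/s.
Step 2 — Component impedances:
  R: Z = R = 629 Ω
  L: Z = jωL = j·1967·0.00159 = 0 + j3.127 Ω
Step 3 — Series combination: Z_total = R + L = 629 + j3.127 Ω = 629∠0.3° Ω.
Step 4 — Source phasor: V = 75.5∠0.8° V = 75.49 + j1.054 V.
Step 5 — Current: I = V / Z = 0.12 + j0.001079 A = 0.12∠0.5° A.
Step 6 — Complex power: S = V·I* = 9.062 + j0.04505 VA.
Step 7 — Real power: P = Re(S) = 9.062 W.
Step 8 — Reactive power: Q = Im(S) = 0.04505 VAR.
Step 9 — Apparent power: |S| = 9.062 VA.
Step 10 — Power factor: PF = P/|S| = 1 (lagging).

(a) P = 9.062 W  (b) Q = 0.04505 VAR  (c) S = 9.062 VA  (d) PF = 1 (lagging)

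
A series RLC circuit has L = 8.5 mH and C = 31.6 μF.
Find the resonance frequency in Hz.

Step 1 — Resonance condition Im(Z)=0 gives ω₀ = 1/√(LC).
Step 2 — ω₀ = 1/√(0.0085·3.16e-05) = 1930 rad/s.
Step 3 — f₀ = ω₀/(2π) = 307.1 Hz.

f₀ = 307.1 Hz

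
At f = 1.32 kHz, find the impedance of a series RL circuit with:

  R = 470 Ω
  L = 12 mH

Step 1 — Angular frequency: ω = 2π·f = 2π·1320 = 8294 rad/s.
Step 2 — Component impedances:
  R: Z = R = 470 Ω
  L: Z = jωL = j·8294·0.012 = 0 + j99.53 Ω
Step 3 — Series combination: Z_total = R + L = 470 + j99.53 Ω = 480.4∠12.0° Ω.

Z = 470 + j99.53 Ω = 480.4∠12.0° Ω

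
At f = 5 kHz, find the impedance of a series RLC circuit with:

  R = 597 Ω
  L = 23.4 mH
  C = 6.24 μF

Step 1 — Angular frequency: ω = 2π·f = 2π·5000 = 3.142e+04 rad/s.
Step 2 — Component impedances:
  R: Z = R = 597 Ω
  L: Z = jωL = j·3.142e+04·0.0234 = 0 + j735.1 Ω
  C: Z = 1/(jωC) = -j/(ω·C) = 0 - j5.101 Ω
Step 3 — Series combination: Z_total = R + L + C = 597 + j730 Ω = 943.1∠50.7° Ω.

Z = 597 + j730 Ω = 943.1∠50.7° Ω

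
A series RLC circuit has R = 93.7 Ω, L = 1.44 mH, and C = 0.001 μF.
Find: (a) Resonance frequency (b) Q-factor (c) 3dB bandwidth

Step 1 — Resonance: ω₀ = 1/√(LC) = 1/√(0.00144·1e-09) = 8.333e+05 rad/s.
Step 2 — f₀ = ω₀/(2π) = 1.326e+05 Hz.
Step 3 — Series Q: Q = ω₀L/R = 8.333e+05·0.00144/93.7 = 12.81.
Step 4 — Bandwidth: Δω = ω₀/Q = 6.507e+04 rad/s; BW = Δω/(2π) = 1.036e+04 Hz.

(a) f₀ = 1.326e+05 Hz  (b) Q = 12.81  (c) BW = 1.036e+04 Hz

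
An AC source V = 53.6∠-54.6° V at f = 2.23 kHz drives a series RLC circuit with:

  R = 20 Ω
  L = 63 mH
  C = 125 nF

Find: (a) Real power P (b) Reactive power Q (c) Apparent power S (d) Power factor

Step 1 — Angular frequency: ω = 2π·f = 2π·2230 = 1.401e+04 rad/s.
Step 2 — Component impedances:
  R: Z = R = 20 Ω
  L: Z = jωL = j·1.401e+04·0.063 = 0 + j882.7 Ω
  C: Z = 1/(jωC) = -j/(ω·C) = 0 - j571 Ω
Step 3 — Series combination: Z_total = R + L + C = 20 + j311.8 Ω = 312.4∠86.3° Ω.
Step 4 — Source phasor: V = 53.6∠-54.6° V = 31.05 - j43.69 V.
Step 5 — Current: I = V / Z = -0.1332 - j0.1081 A = 0.1716∠-140.9° A.
Step 6 — Complex power: S = V·I* = 0.5887 + j9.177 VA.
Step 7 — Real power: P = Re(S) = 0.5887 W.
Step 8 — Reactive power: Q = Im(S) = 9.177 VAR.
Step 9 — Apparent power: |S| = 9.196 VA.
Step 10 — Power factor: PF = P/|S| = 0.06402 (lagging).

(a) P = 0.5887 W  (b) Q = 9.177 VAR  (c) S = 9.196 VA  (d) PF = 0.06402 (lagging)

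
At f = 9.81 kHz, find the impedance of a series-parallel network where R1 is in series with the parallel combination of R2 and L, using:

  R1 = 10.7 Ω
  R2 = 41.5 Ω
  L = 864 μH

Step 1 — Angular frequency: ω = 2π·f = 2π·9810 = 6.164e+04 rad/s.
Step 2 — Component impedances:
  R1: Z = R = 10.7 Ω
  R2: Z = R = 41.5 Ω
  L: Z = jωL = j·6.164e+04·0.000864 = 0 + j53.26 Ω
Step 3 — Parallel branch: R2 || L = 1/(1/R2 + 1/L) = 25.82 + j20.12 Ω.
Step 4 — Series with R1: Z_total = R1 + (R2 || L) = 36.52 + j20.12 Ω = 41.7∠28.9° Ω.

Z = 36.52 + j20.12 Ω = 41.7∠28.9° Ω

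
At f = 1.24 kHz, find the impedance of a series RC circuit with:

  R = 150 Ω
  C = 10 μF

Step 1 — Angular frequency: ω = 2π·f = 2π·1240 = 7791 rad/s.
Step 2 — Component impedances:
  R: Z = R = 150 Ω
  C: Z = 1/(jωC) = -j/(ω·C) = 0 - j12.84 Ω
Step 3 — Series combination: Z_total = R + C = 150 - j12.84 Ω = 150.5∠-4.9° Ω.

Z = 150 - j12.84 Ω = 150.5∠-4.9° Ω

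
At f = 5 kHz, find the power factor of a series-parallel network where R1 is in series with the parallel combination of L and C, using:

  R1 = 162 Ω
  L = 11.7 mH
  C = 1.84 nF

Step 1 — Angular frequency: ω = 2π·f = 2π·5000 = 3.142e+04 rad/s.
Step 2 — Component impedances:
  R1: Z = R = 162 Ω
  L: Z = jωL = j·3.142e+04·0.0117 = 0 + j367.6 Ω
  C: Z = 1/(jωC) = -j/(ω·C) = 0 - j1.73e+04 Ω
Step 3 — Parallel branch: L || C = 1/(1/L + 1/C) = 0 + j375.5 Ω.
Step 4 — Series with R1: Z_total = R1 + (L || C) = 162 + j375.5 Ω = 409∠66.7° Ω.
Step 5 — Power factor: PF = cos(φ) = Re(Z)/|Z| = 162/409 = 0.3961.
Step 6 — Type: Im(Z) = 375.5 ⇒ lagging (phase φ = 66.7°).

PF = 0.3961 (lagging, φ = 66.7°)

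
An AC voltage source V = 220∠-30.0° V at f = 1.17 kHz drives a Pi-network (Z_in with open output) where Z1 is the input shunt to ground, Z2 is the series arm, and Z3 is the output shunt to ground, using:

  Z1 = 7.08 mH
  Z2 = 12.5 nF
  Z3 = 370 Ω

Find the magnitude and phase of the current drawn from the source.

Step 1 — Angular frequency: ω = 2π·f = 2π·1170 = 7351 rad/s.
Step 2 — Component impedances:
  Z1: Z = jωL = j·7351·0.00708 = 0 + j52.05 Ω
  Z2: Z = 1/(jωC) = -j/(ω·C) = 0 - j1.088e+04 Ω
  Z3: Z = R = 370 Ω
Step 3 — With open output, the series arm Z2 and the output shunt Z3 appear in series to ground: Z2 + Z3 = 370 - j1.088e+04 Ω.
Step 4 — Parallel with input shunt Z1: Z_in = Z1 || (Z2 + Z3) = 0.008535 + j52.3 Ω = 52.3∠90.0° Ω.
Step 5 — Source phasor: V = 220∠-30.0° V = 190.5 - j110 V.
Step 6 — Ohm's law: I = V / Z_total = (190.5 - j110) / (0.008535 + j52.3) = -2.103 - j3.643 A.
Step 7 — Convert to polar: |I| = 4.207 A, ∠I = -120.0°.

I = 4.207∠-120.0° A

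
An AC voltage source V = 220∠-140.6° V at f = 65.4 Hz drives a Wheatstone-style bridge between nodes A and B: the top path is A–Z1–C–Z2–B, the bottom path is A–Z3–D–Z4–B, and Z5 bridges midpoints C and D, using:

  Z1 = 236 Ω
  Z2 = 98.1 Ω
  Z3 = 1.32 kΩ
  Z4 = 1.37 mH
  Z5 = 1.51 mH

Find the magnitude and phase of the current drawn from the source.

Step 1 — Angular frequency: ω = 2π·f = 2π·65.4 = 410.9 rad/s.
Step 2 — Component impedances:
  Z1: Z = R = 236 Ω
  Z2: Z = R = 98.1 Ω
  Z3: Z = R = 1320 Ω
  Z4: Z = jωL = j·410.9·0.00137 = 0 + j0.563 Ω
  Z5: Z = jωL = j·410.9·0.00151 = 0 + j0.6205 Ω
Step 3 — Bridge requires nodal analysis (the Z5 bridge couples midpoints C and D, so the two paths cannot be reduced to a simple series/parallel combination). Setting node B to ground and injecting 1 A at node A, the 3-node admittance system at A, C, D solves to V_A = Z_AB = 200.2 + j1.009 Ω = 200.2∠0.3° Ω.
Step 4 — Source phasor: V = 220∠-140.6° V = -170 - j139.6 V.
Step 5 — Ohm's law: I = V / Z_total = (-170 - j139.6) / (200.2 + j1.009) = -0.8526 - j0.6931 A.
Step 6 — Convert to polar: |I| = 1.099 A, ∠I = -140.9°.

I = 1.099∠-140.9° A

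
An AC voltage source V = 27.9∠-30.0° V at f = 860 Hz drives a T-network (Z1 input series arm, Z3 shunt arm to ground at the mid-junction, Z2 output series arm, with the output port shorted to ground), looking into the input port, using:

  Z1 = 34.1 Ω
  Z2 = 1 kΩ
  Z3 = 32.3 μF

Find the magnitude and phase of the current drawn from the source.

Step 1 — Angular frequency: ω = 2π·f = 2π·860 = 5404 rad/s.
Step 2 — Component impedances:
  Z1: Z = R = 34.1 Ω
  Z2: Z = R = 1000 Ω
  Z3: Z = 1/(jωC) = -j/(ω·C) = 0 - j5.73 Ω
Step 3 — With the output port shorted to ground, the output series arm Z2 runs from the junction to ground; the shunt arm Z3 also runs from the junction to ground. They appear in parallel: Z3 || Z2 = 0.03283 - j5.729 Ω.
Step 4 — Series with input arm Z1: Z_in = Z1 + (Z3 || Z2) = 34.13 - j5.729 Ω = 34.61∠-9.5° Ω.
Step 5 — Source phasor: V = 27.9∠-30.0° V = 24.16 - j13.95 V.
Step 6 — Ohm's law: I = V / Z_total = (24.16 - j13.95) / (34.13 - j5.729) = 0.7552 - j0.2819 A.
Step 7 — Convert to polar: |I| = 0.8061 A, ∠I = -20.5°.

I = 0.8061∠-20.5° A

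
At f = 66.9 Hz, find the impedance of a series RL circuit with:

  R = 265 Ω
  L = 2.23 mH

Step 1 — Angular frequency: ω = 2π·f = 2π·66.9 = 420.3 rad/s.
Step 2 — Component impedances:
  R: Z = R = 265 Ω
  L: Z = jωL = j·420.3·0.00223 = 0 + j0.9374 Ω
Step 3 — Series combination: Z_total = R + L = 265 + j0.9374 Ω = 265∠0.2° Ω.

Z = 265 + j0.9374 Ω = 265∠0.2° Ω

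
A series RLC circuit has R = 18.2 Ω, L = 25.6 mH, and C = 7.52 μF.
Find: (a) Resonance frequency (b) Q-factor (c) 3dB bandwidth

Step 1 — Resonance: ω₀ = 1/√(LC) = 1/√(0.0256·7.52e-06) = 2279 rad/s.
Step 2 — f₀ = ω₀/(2π) = 362.7 Hz.
Step 3 — Series Q: Q = ω₀L/R = 2279·0.0256/18.2 = 3.206.
Step 4 — Bandwidth: Δω = ω₀/Q = 710.9 rad/s; BW = Δω/(2π) = 113.1 Hz.

(a) f₀ = 362.7 Hz  (b) Q = 3.206  (c) BW = 113.1 Hz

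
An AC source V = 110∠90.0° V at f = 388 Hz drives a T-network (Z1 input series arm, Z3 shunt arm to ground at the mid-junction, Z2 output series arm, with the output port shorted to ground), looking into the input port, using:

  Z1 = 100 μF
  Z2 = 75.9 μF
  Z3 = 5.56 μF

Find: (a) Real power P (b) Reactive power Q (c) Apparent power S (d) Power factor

Step 1 — Angular frequency: ω = 2π·f = 2π·388 = 2438 rad/s.
Step 2 — Component impedances:
  Z1: Z = 1/(jωC) = -j/(ω·C) = 0 - j4.102 Ω
  Z2: Z = 1/(jωC) = -j/(ω·C) = 0 - j5.404 Ω
  Z3: Z = 1/(jωC) = -j/(ω·C) = 0 - j73.78 Ω
Step 3 — With the output port shorted to ground, the output series arm Z2 runs from the junction to ground; the shunt arm Z3 also runs from the junction to ground. They appear in parallel: Z3 || Z2 = 0 - j5.036 Ω.
Step 4 — Series with input arm Z1: Z_in = Z1 + (Z3 || Z2) = 0 - j9.137 Ω = 9.137∠-90.0° Ω.
Step 5 — Source phasor: V = 110∠90.0° V = 0 + j110 V.
Step 6 — Current: I = V / Z = -12.04 A = 12.04∠180.0° A.
Step 7 — Complex power: S = V·I* = 0 - j1324 VA.
Step 8 — Real power: P = Re(S) = 0 W.
Step 9 — Reactive power: Q = Im(S) = -1324 VAR.
Step 10 — Apparent power: |S| = 1324 VA.
Step 11 — Power factor: PF = P/|S| = 0 (leading).

(a) P = 0 W  (b) Q = -1324 VAR  (c) S = 1324 VA  (d) PF = 0 (leading)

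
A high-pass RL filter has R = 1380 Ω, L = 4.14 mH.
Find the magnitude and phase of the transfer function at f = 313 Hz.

Step 1 — Angular frequency: ω = 2π·313 = 1967 rad/s.
Step 2 — Transfer function: H(jω) = jωL/(R + jωL).
Step 3 — Numerator jωL = j·8.142; denominator R + jωL = 1380 + j8.142.
Step 4 — H = 3.481e-05 + j0.0059.
Step 5 — Magnitude: |H| = 0.0059 (-44.6 dB); phase: φ = 89.7°.

|H| = 0.0059 (-44.6 dB), φ = 89.7°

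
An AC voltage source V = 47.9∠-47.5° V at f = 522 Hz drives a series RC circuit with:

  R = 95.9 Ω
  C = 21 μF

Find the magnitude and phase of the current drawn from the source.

Step 1 — Angular frequency: ω = 2π·f = 2π·522 = 3280 rad/s.
Step 2 — Component impedances:
  R: Z = R = 95.9 Ω
  C: Z = 1/(jωC) = -j/(ω·C) = 0 - j14.52 Ω
Step 3 — Series combination: Z_total = R + C = 95.9 - j14.52 Ω = 96.99∠-8.6° Ω.
Step 4 — Source phasor: V = 47.9∠-47.5° V = 32.36 - j35.32 V.
Step 5 — Ohm's law: I = V / Z_total = (32.36 - j35.32) / (95.9 - j14.52) = 0.3844 - j0.3101 A.
Step 6 — Convert to polar: |I| = 0.4939 A, ∠I = -38.9°.

I = 0.4939∠-38.9° A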